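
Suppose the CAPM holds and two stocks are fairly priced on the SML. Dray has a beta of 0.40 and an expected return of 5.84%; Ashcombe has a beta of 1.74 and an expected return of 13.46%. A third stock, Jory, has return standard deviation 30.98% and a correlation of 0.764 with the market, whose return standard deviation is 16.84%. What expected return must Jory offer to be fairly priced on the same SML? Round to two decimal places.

MRP = (13.46% − 5.84%) / (1.74 − 0.40) = 5.6866%
R_f = 5.84% − 0.40 × 5.6866% = 3.5654%
β_Jory = ρ·σ_i/σ_m = 0.764 × 30.98 / 16.84 = 1.4055
E(R_Jory) = R_f + β × MRP = 3.5654% + 1.4055 × 5.6866% = 11.56%

11.56%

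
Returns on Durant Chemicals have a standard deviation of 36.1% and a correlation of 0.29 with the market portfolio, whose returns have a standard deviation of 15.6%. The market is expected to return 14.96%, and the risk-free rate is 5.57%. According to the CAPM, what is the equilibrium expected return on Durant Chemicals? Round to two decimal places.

β = ρ × σ_i / σ_m = 0.29 × 36.1% / 15.6% = 0.6711
MRP = 14.96% − 5.57% = 9.39%
E(R) = 5.57% + 0.6711 × 9.39% = 11.87%

11.87%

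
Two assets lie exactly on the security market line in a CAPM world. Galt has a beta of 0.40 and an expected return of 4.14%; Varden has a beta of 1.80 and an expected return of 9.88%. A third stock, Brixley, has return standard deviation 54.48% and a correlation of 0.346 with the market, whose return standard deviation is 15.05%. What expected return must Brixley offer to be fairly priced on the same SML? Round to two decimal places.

7.64%

MRP = (9.88% − 4.14%) / (1.80 − 0.40) = 4.1000%
R_f = 4.14% − 0.40 × 4.1000% = 2.5000%
β_Brixley = ρ·σ_i/σ_m = 0.346 × 54.48 / 15.05 = 1.2525
E(R_Brixley) = R_f + β × MRP = 2.5000% + 1.2525 × 4.1000% = 7.64%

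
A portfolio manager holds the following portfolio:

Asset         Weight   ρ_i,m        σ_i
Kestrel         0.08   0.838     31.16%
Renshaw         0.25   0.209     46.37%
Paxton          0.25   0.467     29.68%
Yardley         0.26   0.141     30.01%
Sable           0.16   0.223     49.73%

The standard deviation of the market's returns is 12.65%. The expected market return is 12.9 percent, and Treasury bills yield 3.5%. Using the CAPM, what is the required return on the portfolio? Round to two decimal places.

β_Kestrel = 0.838 × 31.16% / 12.65% = 2.0642
β_Renshaw = 0.209 × 46.37% / 12.65% = 0.7661
β_Paxton = 0.467 × 29.68% / 12.65% = 1.0957
β_Yardley = 0.141 × 30.01% / 12.65% = 0.3345
β_Sable = 0.223 × 49.73% / 12.65% = 0.8767
β_P = Σ w_i β_i = 0.08×2.0642 + 0.25×0.7661 + 0.25×1.0957 + 0.26×0.3345 + 0.16×0.8767 = 0.8578
MRP = 12.9% − 3.5% = 9.40%
E(R_P) = R_f + β_P × MRP = 3.5% + 0.8578 × 9.4% = 11.56%

11.56%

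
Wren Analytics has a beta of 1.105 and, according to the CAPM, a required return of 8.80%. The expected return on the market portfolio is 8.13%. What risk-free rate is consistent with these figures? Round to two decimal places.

1.75%

E(R) = R_f + β(E(R_m) − R_f) = R_f(1 − β) + β·E(R_m)
8.80% = R_f × (1 − 1.105) + 1.105 × 8.13%
8.80% = R_f × -0.105 + 8.98365%
R_f = (8.80% − 8.98365%) / -0.105 = 1.75%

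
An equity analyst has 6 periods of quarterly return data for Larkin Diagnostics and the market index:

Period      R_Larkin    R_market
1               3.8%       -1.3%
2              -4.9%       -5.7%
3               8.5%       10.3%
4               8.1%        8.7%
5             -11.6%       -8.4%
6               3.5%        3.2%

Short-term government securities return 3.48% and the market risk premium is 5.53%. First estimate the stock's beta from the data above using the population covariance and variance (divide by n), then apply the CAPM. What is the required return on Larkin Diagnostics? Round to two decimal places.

Mean R_i = (3.8 − 4.9 + 8.5 + 8.1 − 11.6 + 3.5) / 6 = 1.2333%
Mean R_m = (-1.3 − 5.7 + 10.3 + 8.7 − 8.4 + 3.2) / 6 = 1.1333%
Σ(R_i − R̄_i)(R_m − R̄_m) = 281.2633  ⇒  Cov = 281.2633 / 6 = 46.8772
Σ(R_m − R̄_m)² = 289.0533  ⇒  Var(R_m) = 289.0533 / 6 = 48.1756
β = Cov / Var(R_m) = 46.8772 / 48.1756 = 0.9730
E(R) = R_f + β × MRP = 3.48% + 0.9730 × 5.53% = 8.86%

8.86%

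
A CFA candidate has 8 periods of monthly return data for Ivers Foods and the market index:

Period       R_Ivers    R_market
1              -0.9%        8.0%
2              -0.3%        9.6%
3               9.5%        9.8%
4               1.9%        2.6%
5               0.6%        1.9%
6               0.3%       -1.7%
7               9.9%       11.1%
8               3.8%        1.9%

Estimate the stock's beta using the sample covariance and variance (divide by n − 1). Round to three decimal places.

Mean R_i = (-0.9 − 0.3 + 9.5 + 1.9 + 0.6 + 0.3 + 9.9 + 3.8) / 8 = 3.1000%
Mean R_m = (8.0 + 9.6 + 9.8 + 2.6 + 1.9 − 1.7 + 11.1 + 1.9) / 8 = 5.4000%
Σ(R_i − R̄_i)(R_m − R̄_m) = 71.7800  ⇒  Cov = 71.7800 / 7 = 10.2543
Σ(R_m − R̄_m)² = 159.0000  ⇒  Var(R_m) = 159.0000 / 7 = 22.7143
β = Cov / Var(R_m) = 10.2543 / 22.7143 = 0.4514

0.451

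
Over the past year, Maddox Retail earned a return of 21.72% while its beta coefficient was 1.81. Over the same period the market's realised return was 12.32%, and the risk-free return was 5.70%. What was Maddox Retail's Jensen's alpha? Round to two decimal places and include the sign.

Market excess return = 12.32% − 5.70% = 6.62%
CAPM benchmark = R_f + β(R_m − R_f) = 5.70% + 1.81 × 6.62% = 17.6822%
α = actual − benchmark = 21.72% − 17.6822% = +4.04%

+4.04%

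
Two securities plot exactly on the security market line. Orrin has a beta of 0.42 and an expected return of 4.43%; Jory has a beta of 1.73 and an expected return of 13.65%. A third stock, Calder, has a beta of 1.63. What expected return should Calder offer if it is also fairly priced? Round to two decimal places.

12.95%

MRP (SML slope) = (13.65% − 4.43%) / (1.73 − 0.42) = 9.22% / 1.31 = 7.0382%
R_f (intercept) = 4.43% − 0.42 × 7.0382% = 1.4740%
E(R_Calder) = R_f + β × MRP = 1.4740% + 1.63 × 7.0382% = 12.95%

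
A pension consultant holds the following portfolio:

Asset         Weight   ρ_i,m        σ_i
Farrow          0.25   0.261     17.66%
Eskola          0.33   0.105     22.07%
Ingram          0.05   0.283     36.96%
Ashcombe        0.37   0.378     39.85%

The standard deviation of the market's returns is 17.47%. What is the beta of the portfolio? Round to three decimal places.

β_Farrow = 0.261 × 17.66% / 17.47% = 0.2638
β_Eskola = 0.105 × 22.07% / 17.47% = 0.1326
β_Ingram = 0.283 × 36.96% / 17.47% = 0.5987
β_Ashcombe = 0.378 × 39.85% / 17.47% = 0.8622
β_P = Σ w_i β_i = 0.25×0.2638 + 0.33×0.1326 + 0.05×0.5987 + 0.37×0.8622 = 0.4587

0.459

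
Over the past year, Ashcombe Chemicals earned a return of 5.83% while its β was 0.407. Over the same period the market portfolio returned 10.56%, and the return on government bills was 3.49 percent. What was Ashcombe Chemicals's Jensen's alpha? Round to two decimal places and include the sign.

Market excess return = 10.56% − 3.49% = 7.07%
CAPM benchmark = R_f + β(R_m − R_f) = 3.49% + 0.407 × 7.07% = 6.36749%
α = actual − benchmark = 5.83% − 6.36749% = -0.54%

-0.54%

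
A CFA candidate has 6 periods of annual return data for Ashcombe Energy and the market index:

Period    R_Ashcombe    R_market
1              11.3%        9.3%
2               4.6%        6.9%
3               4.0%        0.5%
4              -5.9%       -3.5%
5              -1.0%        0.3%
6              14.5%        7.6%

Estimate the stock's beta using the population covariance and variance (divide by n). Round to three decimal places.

1.326

Mean R_i = (11.3 + 4.6 + 4.0 − 5.9 − 1.0 + 14.5) / 6 = 4.5833%
Mean R_m = (9.3 + 6.9 + 0.5 − 3.5 + 0.3 + 7.6) / 6 = 3.5167%
Σ(R_i − R̄_i)(R_m − R̄_m) = 172.6717  ⇒  Cov = 172.6717 / 6 = 28.7786
Σ(R_m − R̄_m)² = 130.2483  ⇒  Var(R_m) = 130.2483 / 6 = 21.7081
β = Cov / Var(R_m) = 28.7786 / 21.7081 = 1.3257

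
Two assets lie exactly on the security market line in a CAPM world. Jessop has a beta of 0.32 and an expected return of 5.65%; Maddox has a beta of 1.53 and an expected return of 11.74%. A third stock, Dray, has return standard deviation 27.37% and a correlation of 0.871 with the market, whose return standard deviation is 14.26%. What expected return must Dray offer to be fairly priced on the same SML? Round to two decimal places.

MRP = (11.74% − 5.65%) / (1.53 − 0.32) = 5.0331%
R_f = 5.65% − 0.32 × 5.0331% = 4.0394%
β_Dray = ρ·σ_i/σ_m = 0.871 × 27.37 / 14.26 = 1.6718
E(R_Dray) = R_f + β × MRP = 4.0394% + 1.6718 × 5.0331% = 12.45%

12.45%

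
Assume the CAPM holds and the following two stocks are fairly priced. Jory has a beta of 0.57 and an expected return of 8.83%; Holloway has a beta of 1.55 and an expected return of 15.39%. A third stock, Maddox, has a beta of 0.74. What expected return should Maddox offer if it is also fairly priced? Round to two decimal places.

MRP (SML slope) = (15.39% − 8.83%) / (1.55 − 0.57) = 6.56% / 0.98 = 6.6939%
R_f (intercept) = 8.83% − 0.57 × 6.6939% = 5.0145%
E(R_Maddox) = R_f + β × MRP = 5.0145% + 0.74 × 6.6939% = 9.97%

9.97%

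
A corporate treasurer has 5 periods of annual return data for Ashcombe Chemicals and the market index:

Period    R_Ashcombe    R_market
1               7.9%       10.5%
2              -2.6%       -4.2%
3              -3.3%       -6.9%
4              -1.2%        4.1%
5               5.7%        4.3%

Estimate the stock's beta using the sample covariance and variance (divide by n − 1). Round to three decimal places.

0.635

Mean R_i = (7.9 − 2.6 − 3.3 − 1.2 + 5.7) / 5 = 1.3000%
Mean R_m = (10.5 − 4.2 − 6.9 + 4.1 + 4.3) / 5 = 1.5600%
Σ(R_i − R̄_i)(R_m − R̄_m) = 126.0900  ⇒  Cov = 126.0900 / 4 = 31.5225
Σ(R_m − R̄_m)² = 198.6320  ⇒  Var(R_m) = 198.6320 / 4 = 49.6580
β = Cov / Var(R_m) = 31.5225 / 49.6580 = 0.6348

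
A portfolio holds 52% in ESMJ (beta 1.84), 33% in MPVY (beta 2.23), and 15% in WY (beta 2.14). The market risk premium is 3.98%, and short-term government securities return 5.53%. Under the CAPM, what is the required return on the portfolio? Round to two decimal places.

β_P = Σ w_i β_i = 0.52×1.84 + 0.33×2.23 + 0.15×2.14 = 2.0137
E(R_P) = R_f + β_P × MRP = 5.53% + 2.0137 × 3.98% = 13.54%

13.54%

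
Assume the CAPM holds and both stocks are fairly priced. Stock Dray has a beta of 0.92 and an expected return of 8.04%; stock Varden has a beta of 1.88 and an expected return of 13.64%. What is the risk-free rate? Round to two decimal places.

Both satisfy E(R) = R_f + β·MRP, so the slope of the SML is
MRP = (13.64% − 8.04%) / (1.88 − 0.92) = 5.60% / 0.96 = 5.8333%
R_f = E(R_Dray) − β_Dray·MRP = 8.04% − 0.92 × 5.8333% = 2.6734%

2.67%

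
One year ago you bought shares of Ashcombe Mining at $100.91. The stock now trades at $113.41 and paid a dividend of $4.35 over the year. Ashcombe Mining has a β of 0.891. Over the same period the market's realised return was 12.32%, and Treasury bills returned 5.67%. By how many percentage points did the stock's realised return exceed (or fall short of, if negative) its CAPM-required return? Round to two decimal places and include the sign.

+5.10%

Realised HPR = (P1 + D1 − P0) / P0 = (113.41 + 4.35 − 100.91) / 100.91 = 16.85 / 100.91 = 16.6980%
MRP = 12.32% − 5.67% = 6.65%
CAPM required = R_f + β·MRP = 5.67% + 0.891 × 6.65% = 11.59515%
α = realised − required = 16.6980% − 11.59515% = +5.10%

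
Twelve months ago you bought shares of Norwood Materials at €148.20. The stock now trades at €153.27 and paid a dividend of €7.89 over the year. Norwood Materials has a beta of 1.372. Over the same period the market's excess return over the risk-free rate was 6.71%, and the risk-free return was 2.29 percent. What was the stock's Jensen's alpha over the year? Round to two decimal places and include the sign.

-2.75%

Realised HPR = (P1 + D1 − P0) / P0 = (153.27 + 7.89 − 148.20) / 148.20 = 12.96 / 148.20 = 8.7449%
CAPM required = R_f + β·MRP = 2.29% + 1.372 × 6.71% = 11.49612%
α = realised − required = 8.7449% − 11.49612% = -2.75%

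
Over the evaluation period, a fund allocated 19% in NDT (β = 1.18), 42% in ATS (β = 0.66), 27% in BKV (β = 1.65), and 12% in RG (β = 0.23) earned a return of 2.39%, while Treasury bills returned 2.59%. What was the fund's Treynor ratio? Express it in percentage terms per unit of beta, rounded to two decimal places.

β_P = 0.19×1.18 + 0.42×0.66 + 0.27×1.65 + 0.12×0.23 = 0.9745
Treynor = (R_P − R_f) / β_P = (2.39% − 2.59%) / 0.9745 = -0.20% / 0.9745 = -0.21%

-0.21%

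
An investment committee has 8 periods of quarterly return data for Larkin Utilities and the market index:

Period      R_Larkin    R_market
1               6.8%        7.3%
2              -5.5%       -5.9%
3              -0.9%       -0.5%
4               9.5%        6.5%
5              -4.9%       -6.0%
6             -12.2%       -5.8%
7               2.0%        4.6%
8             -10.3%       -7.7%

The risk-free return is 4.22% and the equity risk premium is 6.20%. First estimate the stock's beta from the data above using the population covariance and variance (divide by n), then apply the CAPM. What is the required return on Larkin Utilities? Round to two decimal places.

11.43%

Mean R_i = (6.8 − 5.5 − 0.9 + 9.5 − 4.9 − 12.2 + 2.0 − 10.3) / 8 = -1.9375%
Mean R_m = (7.3 − 5.9 − 0.5 + 6.5 − 6.0 − 5.8 + 4.6 − 7.7) / 8 = -0.9375%
Σ(R_i − R̄_i)(R_m − R̄_m) = 318.4288  ⇒  Cov = 318.4288 / 8 = 39.8036
Σ(R_m − R̄_m)² = 273.6588  ⇒  Var(R_m) = 273.6588 / 8 = 34.2074
β = Cov / Var(R_m) = 39.8036 / 34.2074 = 1.1636
E(R) = R_f + β × MRP = 4.22% + 1.1636 × 6.20% = 11.43%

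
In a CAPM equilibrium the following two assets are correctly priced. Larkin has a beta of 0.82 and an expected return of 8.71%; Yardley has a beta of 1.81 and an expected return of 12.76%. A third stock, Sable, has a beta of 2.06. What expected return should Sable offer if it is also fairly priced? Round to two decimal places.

13.78%

MRP (SML slope) = (12.76% − 8.71%) / (1.81 − 0.82) = 4.05% / 0.99 = 4.0909%
R_f (intercept) = 8.71% − 0.82 × 4.0909% = 5.3555%
E(R_Sable) = R_f + β × MRP = 5.3555% + 2.06 × 4.0909% = 13.78%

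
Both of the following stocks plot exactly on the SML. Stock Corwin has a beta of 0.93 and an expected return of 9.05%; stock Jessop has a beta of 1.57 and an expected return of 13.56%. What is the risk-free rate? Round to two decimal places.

Both satisfy E(R) = R_f + β·MRP, so the slope of the SML is
MRP = (13.56% − 9.05%) / (1.57 − 0.93) = 4.51% / 0.64 = 7.0469%
R_f = E(R_Corwin) − β_Corwin·MRP = 9.05% − 0.93 × 7.0469% = 2.4964%

2.50%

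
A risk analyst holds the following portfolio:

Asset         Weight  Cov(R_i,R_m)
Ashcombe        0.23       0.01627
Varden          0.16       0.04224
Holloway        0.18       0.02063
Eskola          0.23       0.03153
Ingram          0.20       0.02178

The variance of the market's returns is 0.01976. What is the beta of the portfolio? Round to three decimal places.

1.307

β_Ashcombe = 0.01627 / 0.01976 = 0.8234
β_Varden = 0.04224 / 0.01976 = 2.1377
β_Holloway = 0.02063 / 0.01976 = 1.0440
β_Eskola = 0.03153 / 0.01976 = 1.5956
β_Ingram = 0.02178 / 0.01976 = 1.1022
β_P = Σ w_i β_i = 0.23×0.8234 + 0.16×2.1377 + 0.18×1.0440 + 0.23×1.5956 + 0.20×1.1022 = 1.3068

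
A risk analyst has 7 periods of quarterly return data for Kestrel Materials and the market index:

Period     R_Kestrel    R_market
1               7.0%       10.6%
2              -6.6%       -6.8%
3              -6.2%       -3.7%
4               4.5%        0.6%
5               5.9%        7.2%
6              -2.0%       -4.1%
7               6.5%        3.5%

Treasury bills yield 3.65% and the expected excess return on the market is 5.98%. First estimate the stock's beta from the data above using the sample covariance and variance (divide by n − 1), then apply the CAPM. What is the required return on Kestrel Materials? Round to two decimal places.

8.72%

Mean R_i = (7.0 − 6.6 − 6.2 + 4.5 + 5.9 − 2.0 + 6.5) / 7 = 1.3000%
Mean R_m = (10.6 − 6.8 − 3.7 + 0.6 + 7.2 − 4.1 + 3.5) / 7 = 1.0429%
Σ(R_i − R̄_i)(R_m − R̄_m) = 208.6600  ⇒  Cov = 208.6600 / 6 = 34.7767
Σ(R_m − R̄_m)² = 245.9371  ⇒  Var(R_m) = 245.9371 / 6 = 40.9895
β = Cov / Var(R_m) = 34.7767 / 40.9895 = 0.8484
E(R) = R_f + β × MRP = 3.65% + 0.8484 × 5.98% = 8.72%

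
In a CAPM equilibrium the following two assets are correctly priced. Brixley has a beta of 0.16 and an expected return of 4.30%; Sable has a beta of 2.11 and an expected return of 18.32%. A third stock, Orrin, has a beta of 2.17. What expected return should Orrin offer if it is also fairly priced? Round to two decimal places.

18.75%

MRP (SML slope) = (18.32% − 4.30%) / (2.11 − 0.16) = 14.02% / 1.95 = 7.1897%
R_f (intercept) = 4.30% − 0.16 × 7.1897% = 3.1496%
E(R_Orrin) = R_f + β × MRP = 3.1496% + 2.17 × 7.1897% = 18.75%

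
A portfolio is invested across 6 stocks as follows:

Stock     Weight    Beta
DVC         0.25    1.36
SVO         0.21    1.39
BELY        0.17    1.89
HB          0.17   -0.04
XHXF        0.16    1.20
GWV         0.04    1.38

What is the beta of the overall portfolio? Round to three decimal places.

β_P = Σ w_i β_i = 0.25×1.36 + 0.21×1.39 + 0.17×1.89 + 0.17×-0.04 + 0.16×1.20 + 0.04×1.38 = 1.1936

1.194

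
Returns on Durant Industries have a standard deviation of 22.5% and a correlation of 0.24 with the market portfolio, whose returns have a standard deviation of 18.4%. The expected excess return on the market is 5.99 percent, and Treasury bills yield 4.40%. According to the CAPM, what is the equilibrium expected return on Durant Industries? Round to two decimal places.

β = ρ × σ_i / σ_m = 0.24 × 22.5% / 18.4% = 0.2935
E(R) = 4.40% + 0.2935 × 5.99% = 6.16%

6.16%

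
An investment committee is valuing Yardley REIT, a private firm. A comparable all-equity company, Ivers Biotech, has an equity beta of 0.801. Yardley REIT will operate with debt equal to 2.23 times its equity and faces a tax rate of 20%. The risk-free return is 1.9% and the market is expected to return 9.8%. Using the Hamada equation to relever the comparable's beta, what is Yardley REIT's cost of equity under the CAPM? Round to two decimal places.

19.52%

β_L = β_U × [1 + (1 − t)(D/E)] = 0.801 × [1 + (1 − 0.20) × 2.23]
    = 0.801 × [1 + 0.80 × 2.23] = 0.801 × 2.7840 = 2.2300
MRP = 9.8% − 1.9% = 7.90%
E(R) = R_f + β_L × MRP = 1.9% + 2.2300 × 7.9% = 19.52%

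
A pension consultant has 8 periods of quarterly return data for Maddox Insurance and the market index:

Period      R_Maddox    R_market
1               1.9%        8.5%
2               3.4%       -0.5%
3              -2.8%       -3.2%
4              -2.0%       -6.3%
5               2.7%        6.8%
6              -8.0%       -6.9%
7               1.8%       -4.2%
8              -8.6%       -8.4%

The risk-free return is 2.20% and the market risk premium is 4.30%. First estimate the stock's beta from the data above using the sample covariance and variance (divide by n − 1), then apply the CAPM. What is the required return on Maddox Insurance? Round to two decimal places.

4.57%

Mean R_i = (1.9 + 3.4 − 2.8 − 2.0 + 2.7 − 8.0 + 1.8 − 8.6) / 8 = -1.4500%
Mean R_m = (8.5 − 0.5 − 3.2 − 6.3 + 6.8 − 6.9 − 4.2 − 8.4) / 8 = -1.7750%
Σ(R_i − R̄_i)(R_m − R̄_m) = 153.6600  ⇒  Cov = 153.6600 / 7 = 21.9514
Σ(R_m − R̄_m)² = 279.2750  ⇒  Var(R_m) = 279.2750 / 7 = 39.8964
β = Cov / Var(R_m) = 21.9514 / 39.8964 = 0.5502
E(R) = R_f + β × MRP = 2.20% + 0.5502 × 4.30% = 4.57%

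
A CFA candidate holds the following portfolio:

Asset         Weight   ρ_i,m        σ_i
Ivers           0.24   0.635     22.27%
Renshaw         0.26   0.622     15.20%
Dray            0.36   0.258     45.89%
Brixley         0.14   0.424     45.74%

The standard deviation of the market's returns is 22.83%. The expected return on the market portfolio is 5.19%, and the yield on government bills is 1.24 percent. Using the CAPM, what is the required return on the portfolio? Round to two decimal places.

β_Ivers = 0.635 × 22.27% / 22.83% = 0.6194
β_Renshaw = 0.622 × 15.20% / 22.83% = 0.4141
β_Dray = 0.258 × 45.89% / 22.83% = 0.5186
β_Brixley = 0.424 × 45.74% / 22.83% = 0.8495
β_P = Σ w_i β_i = 0.24×0.6194 + 0.26×0.4141 + 0.36×0.5186 + 0.14×0.8495 = 0.5619
MRP = 5.19% − 1.24% = 3.95%
E(R_P) = R_f + β_P × MRP = 1.24% + 0.5619 × 3.95% = 3.46%

3.46%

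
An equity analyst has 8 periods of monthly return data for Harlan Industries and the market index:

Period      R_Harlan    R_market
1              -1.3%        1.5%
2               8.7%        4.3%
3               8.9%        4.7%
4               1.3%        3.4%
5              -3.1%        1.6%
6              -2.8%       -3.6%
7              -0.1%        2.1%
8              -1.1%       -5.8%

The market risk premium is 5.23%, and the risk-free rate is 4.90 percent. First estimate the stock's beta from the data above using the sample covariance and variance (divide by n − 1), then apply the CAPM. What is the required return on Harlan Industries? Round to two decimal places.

9.22%

Mean R_i = (-1.3 + 8.7 + 8.9 + 1.3 − 3.1 − 2.8 − 0.1 − 1.1) / 8 = 1.3125%
Mean R_m = (1.5 + 4.3 + 4.7 + 3.4 + 1.6 − 3.6 + 2.1 − 5.8) / 8 = 1.0250%
Σ(R_i − R̄_i)(R_m − R̄_m) = 82.2375  ⇒  Cov = 82.2375 / 7 = 11.7482
Σ(R_m − R̄_m)² = 99.5550  ⇒  Var(R_m) = 99.5550 / 7 = 14.2221
β = Cov / Var(R_m) = 11.7482 / 14.2221 = 0.8261
E(R) = R_f + β × MRP = 4.90% + 0.8261 × 5.23% = 9.22%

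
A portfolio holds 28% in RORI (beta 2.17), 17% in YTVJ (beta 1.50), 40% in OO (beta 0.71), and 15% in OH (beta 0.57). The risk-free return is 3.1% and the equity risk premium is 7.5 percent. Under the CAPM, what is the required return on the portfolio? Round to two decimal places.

12.34%

β_P = Σ w_i β_i = 0.28×2.17 + 0.17×1.50 + 0.40×0.71 + 0.15×0.57 = 1.2321
E(R_P) = R_f + β_P × MRP = 3.1% + 1.2321 × 7.5% = 12.34%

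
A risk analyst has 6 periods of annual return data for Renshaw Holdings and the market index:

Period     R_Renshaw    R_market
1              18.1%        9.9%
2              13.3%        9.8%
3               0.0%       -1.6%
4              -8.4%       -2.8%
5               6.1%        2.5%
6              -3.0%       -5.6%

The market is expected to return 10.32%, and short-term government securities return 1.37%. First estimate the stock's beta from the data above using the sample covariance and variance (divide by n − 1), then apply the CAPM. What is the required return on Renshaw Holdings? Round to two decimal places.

14.22%

Mean R_i = (18.1 + 13.3 + 0.0 − 8.4 + 6.1 − 3.0) / 6 = 4.3500%
Mean R_m = (9.9 + 9.8 − 1.6 − 2.8 + 2.5 − 5.6) / 6 = 2.0333%
Σ(R_i − R̄_i)(R_m − R̄_m) = 312.0300  ⇒  Cov = 312.0300 / 5 = 62.4060
Σ(R_m − R̄_m)² = 217.2533  ⇒  Var(R_m) = 217.2533 / 5 = 43.4507
β = Cov / Var(R_m) = 62.4060 / 43.4507 = 1.4362
MRP = 10.32% − 1.37% = 8.95%
E(R) = R_f + β × MRP = 1.37% + 1.4362 × 8.95% = 14.22%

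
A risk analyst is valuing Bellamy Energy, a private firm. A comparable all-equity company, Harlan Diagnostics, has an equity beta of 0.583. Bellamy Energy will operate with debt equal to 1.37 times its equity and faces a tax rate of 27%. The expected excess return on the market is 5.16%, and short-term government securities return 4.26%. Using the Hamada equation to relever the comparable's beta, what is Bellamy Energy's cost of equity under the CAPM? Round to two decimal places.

10.28%

β_L = β_U × [1 + (1 − t)(D/E)] = 0.583 × [1 + (1 − 0.27) × 1.37]
    = 0.583 × [1 + 0.73 × 1.37] = 0.583 × 2.0001 = 1.1661
E(R) = R_f + β_L × MRP = 4.26% + 1.1661 × 5.16% = 10.28%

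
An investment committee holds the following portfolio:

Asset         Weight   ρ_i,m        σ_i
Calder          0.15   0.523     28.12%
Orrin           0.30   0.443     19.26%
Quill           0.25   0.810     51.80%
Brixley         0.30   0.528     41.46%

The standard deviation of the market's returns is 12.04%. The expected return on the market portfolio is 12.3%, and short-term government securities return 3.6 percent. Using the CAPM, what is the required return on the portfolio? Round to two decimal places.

19.37%

β_Calder = 0.523 × 28.12% / 12.04% = 1.2215
β_Orrin = 0.443 × 19.26% / 12.04% = 0.7087
β_Quill = 0.810 × 51.80% / 12.04% = 3.4849
β_Brixley = 0.528 × 41.46% / 12.04% = 1.8182
β_P = Σ w_i β_i = 0.15×1.2215 + 0.30×0.7087 + 0.25×3.4849 + 0.30×1.8182 = 1.8125
MRP = 12.3% − 3.6% = 8.70%
E(R_P) = R_f + β_P × MRP = 3.6% + 1.8125 × 8.7% = 19.37%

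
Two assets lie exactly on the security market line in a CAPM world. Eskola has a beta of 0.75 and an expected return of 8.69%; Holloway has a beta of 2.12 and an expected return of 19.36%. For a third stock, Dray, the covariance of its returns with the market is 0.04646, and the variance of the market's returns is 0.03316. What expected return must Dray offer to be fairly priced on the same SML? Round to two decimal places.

13.76%

MRP = (19.36% − 8.69%) / (2.12 − 0.75) = 7.7883%
R_f = 8.69% − 0.75 × 7.7883% = 2.8488%
β_Dray = Cov / Var(R_m) = 0.04646 / 0.03316 = 1.4011
E(R_Dray) = R_f + β × MRP = 2.8488% + 1.4011 × 7.7883% = 13.76%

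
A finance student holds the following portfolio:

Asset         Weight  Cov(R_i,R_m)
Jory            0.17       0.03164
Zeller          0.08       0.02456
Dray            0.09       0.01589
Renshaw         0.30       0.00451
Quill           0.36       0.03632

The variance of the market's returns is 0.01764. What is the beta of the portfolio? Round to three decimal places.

β_Jory = 0.03164 / 0.01764 = 1.7937
β_Zeller = 0.02456 / 0.01764 = 1.3923
β_Dray = 0.01589 / 0.01764 = 0.9008
β_Renshaw = 0.00451 / 0.01764 = 0.2557
β_Quill = 0.03632 / 0.01764 = 2.0590
β_P = Σ w_i β_i = 0.17×1.7937 + 0.08×1.3923 + 0.09×0.9008 + 0.30×0.2557 + 0.36×2.0590 = 1.3153

1.315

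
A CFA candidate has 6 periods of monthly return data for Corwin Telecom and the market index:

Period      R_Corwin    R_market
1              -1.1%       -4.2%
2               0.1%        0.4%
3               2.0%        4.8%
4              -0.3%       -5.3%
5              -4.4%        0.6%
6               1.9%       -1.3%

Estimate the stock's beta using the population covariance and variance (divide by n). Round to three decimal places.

0.138

Mean R_i = (-1.1 + 0.1 + 2.0 − 0.3 − 4.4 + 1.9) / 6 = -0.3000%
Mean R_m = (-4.2 + 0.4 + 4.8 − 5.3 + 0.6 − 1.3) / 6 = -0.8333%
Σ(R_i − R̄_i)(R_m − R̄_m) = 9.2400  ⇒  Cov = 9.2400 / 6 = 1.5400
Σ(R_m − R̄_m)² = 66.8133  ⇒  Var(R_m) = 66.8133 / 6 = 11.1356
β = Cov / Var(R_m) = 1.5400 / 11.1356 = 0.1383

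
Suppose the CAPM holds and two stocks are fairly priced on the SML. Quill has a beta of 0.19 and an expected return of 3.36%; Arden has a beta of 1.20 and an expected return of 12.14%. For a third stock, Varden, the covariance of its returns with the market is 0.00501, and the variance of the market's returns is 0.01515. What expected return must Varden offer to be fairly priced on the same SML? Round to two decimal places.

4.58%

MRP = (12.14% − 3.36%) / (1.20 − 0.19) = 8.6931%
R_f = 3.36% − 0.19 × 8.6931% = 1.7083%
β_Varden = Cov / Var(R_m) = 0.00501 / 0.01515 = 0.3307
E(R_Varden) = R_f + β × MRP = 1.7083% + 0.3307 × 8.6931% = 4.58%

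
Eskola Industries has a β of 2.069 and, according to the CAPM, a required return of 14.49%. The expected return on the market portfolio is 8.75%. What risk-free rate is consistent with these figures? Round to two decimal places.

E(R) = R_f + β(E(R_m) − R_f) = R_f(1 − β) + β·E(R_m)
14.49% = R_f × (1 − 2.069) + 2.069 × 8.75%
14.49% = R_f × -1.069 + 18.10375%
R_f = (14.49% − 18.10375%) / -1.069 = 3.38%

3.38%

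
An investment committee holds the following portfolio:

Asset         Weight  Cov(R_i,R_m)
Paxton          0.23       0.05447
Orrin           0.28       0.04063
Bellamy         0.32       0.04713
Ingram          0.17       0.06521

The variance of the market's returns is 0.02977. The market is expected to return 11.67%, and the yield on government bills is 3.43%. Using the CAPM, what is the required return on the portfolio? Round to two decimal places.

17.29%

β_Paxton = 0.05447 / 0.02977 = 1.8297
β_Orrin = 0.04063 / 0.02977 = 1.3648
β_Bellamy = 0.04713 / 0.02977 = 1.5831
β_Ingram = 0.06521 / 0.02977 = 2.1905
β_P = Σ w_i β_i = 0.23×1.8297 + 0.28×1.3648 + 0.32×1.5831 + 0.17×2.1905 = 1.6820
MRP = 11.67% − 3.43% = 8.24%
E(R_P) = R_f + β_P × MRP = 3.43% + 1.6820 × 8.24% = 17.29%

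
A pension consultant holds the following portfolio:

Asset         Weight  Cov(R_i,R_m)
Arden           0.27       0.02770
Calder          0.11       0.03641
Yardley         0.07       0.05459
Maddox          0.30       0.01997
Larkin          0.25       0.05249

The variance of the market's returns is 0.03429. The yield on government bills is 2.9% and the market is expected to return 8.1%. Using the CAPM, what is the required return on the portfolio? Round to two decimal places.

8.12%

β_Arden = 0.02770 / 0.03429 = 0.8078
β_Calder = 0.03641 / 0.03429 = 1.0618
β_Yardley = 0.05459 / 0.03429 = 1.5920
β_Maddox = 0.01997 / 0.03429 = 0.5824
β_Larkin = 0.05249 / 0.03429 = 1.5308
β_P = Σ w_i β_i = 0.27×0.8078 + 0.11×1.0618 + 0.07×1.5920 + 0.30×0.5824 + 0.25×1.5308 = 1.0038
MRP = 8.1% − 2.9% = 5.20%
E(R_P) = R_f + β_P × MRP = 2.9% + 1.0038 × 5.2% = 8.12%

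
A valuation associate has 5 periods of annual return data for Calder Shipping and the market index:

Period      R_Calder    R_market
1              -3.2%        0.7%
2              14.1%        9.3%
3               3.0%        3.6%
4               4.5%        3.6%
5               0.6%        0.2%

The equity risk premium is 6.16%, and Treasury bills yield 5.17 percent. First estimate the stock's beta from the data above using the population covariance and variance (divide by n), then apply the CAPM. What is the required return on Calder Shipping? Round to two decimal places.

15.74%

Mean R_i = (-3.2 + 14.1 + 3.0 + 4.5 + 0.6) / 5 = 3.8000%
Mean R_m = (0.7 + 9.3 + 3.6 + 3.6 + 0.2) / 5 = 3.4800%
Σ(R_i − R̄_i)(R_m − R̄_m) = 89.8900  ⇒  Cov = 89.8900 / 5 = 17.9780
Σ(R_m − R̄_m)² = 52.3880  ⇒  Var(R_m) = 52.3880 / 5 = 10.4776
β = Cov / Var(R_m) = 17.9780 / 10.4776 = 1.7159
E(R) = R_f + β × MRP = 5.17% + 1.7159 × 6.16% = 15.74%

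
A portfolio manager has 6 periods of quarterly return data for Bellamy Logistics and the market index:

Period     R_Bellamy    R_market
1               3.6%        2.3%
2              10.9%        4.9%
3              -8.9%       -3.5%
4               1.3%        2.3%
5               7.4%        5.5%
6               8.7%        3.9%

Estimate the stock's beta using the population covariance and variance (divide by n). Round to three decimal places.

Mean R_i = (3.6 + 10.9 − 8.9 + 1.3 + 7.4 + 8.7) / 6 = 3.8333%
Mean R_m = (2.3 + 4.9 − 3.5 + 2.3 + 5.5 + 3.9) / 6 = 2.5667%
Σ(R_i − R̄_i)(R_m − R̄_m) = 111.4267  ⇒  Cov = 111.4267 / 6 = 18.5711
Σ(R_m − R̄_m)² = 52.7733  ⇒  Var(R_m) = 52.7733 / 6 = 8.7956
β = Cov / Var(R_m) = 18.5711 / 8.7956 = 2.1114

2.111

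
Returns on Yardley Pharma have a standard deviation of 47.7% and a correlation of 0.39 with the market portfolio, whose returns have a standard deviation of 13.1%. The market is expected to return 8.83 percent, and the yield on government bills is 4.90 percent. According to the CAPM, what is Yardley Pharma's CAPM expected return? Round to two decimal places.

β = ρ × σ_i / σ_m = 0.39 × 47.7% / 13.1% = 1.4201
MRP = 8.83% − 4.90% = 3.93%
E(R) = 4.90% + 1.4201 × 3.93% = 10.48%

10.48%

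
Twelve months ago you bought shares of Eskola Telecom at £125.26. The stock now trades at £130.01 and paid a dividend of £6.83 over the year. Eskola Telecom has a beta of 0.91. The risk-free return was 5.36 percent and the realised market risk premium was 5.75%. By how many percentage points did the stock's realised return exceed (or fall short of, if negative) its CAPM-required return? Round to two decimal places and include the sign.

-1.35%

Realised HPR = (P1 + D1 − P0) / P0 = (130.01 + 6.83 − 125.26) / 125.26 = 11.58 / 125.26 = 9.2448%
CAPM required = R_f + β·MRP = 5.36% + 0.91 × 5.75% = 10.5925%
α = realised − required = 9.2448% − 10.5925% = -1.35%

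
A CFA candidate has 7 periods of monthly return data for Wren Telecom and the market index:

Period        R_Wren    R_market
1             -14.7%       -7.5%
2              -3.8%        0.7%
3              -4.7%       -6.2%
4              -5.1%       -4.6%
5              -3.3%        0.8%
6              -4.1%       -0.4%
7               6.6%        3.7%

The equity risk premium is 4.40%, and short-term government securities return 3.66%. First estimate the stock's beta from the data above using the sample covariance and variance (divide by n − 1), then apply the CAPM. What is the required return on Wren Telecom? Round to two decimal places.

9.01%

Mean R_i = (-14.7 − 3.8 − 4.7 − 5.1 − 3.3 − 4.1 + 6.6) / 7 = -4.1571%
Mean R_m = (-7.5 + 0.7 − 6.2 − 4.6 + 0.8 − 0.4 + 3.7) / 7 = -1.9286%
Σ(R_i − R̄_i)(R_m − R̄_m) = 127.4886  ⇒  Cov = 127.4886 / 6 = 21.2481
Σ(R_m − R̄_m)² = 104.7943  ⇒  Var(R_m) = 104.7943 / 6 = 17.4657
β = Cov / Var(R_m) = 21.2481 / 17.4657 = 1.2166
E(R) = R_f + β × MRP = 3.66% + 1.2166 × 4.40% = 9.01%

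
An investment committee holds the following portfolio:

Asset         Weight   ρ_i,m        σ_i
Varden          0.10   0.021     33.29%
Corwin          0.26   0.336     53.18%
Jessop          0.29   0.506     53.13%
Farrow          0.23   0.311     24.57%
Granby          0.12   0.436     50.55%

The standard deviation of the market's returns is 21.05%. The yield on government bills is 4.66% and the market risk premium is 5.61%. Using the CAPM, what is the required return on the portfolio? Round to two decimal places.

9.17%

β_Varden = 0.021 × 33.29% / 21.05% = 0.0332
β_Corwin = 0.336 × 53.18% / 21.05% = 0.8489
β_Jessop = 0.506 × 53.13% / 21.05% = 1.2771
β_Farrow = 0.311 × 24.57% / 21.05% = 0.3630
β_Granby = 0.436 × 50.55% / 21.05% = 1.0470
β_P = Σ w_i β_i = 0.10×0.0332 + 0.26×0.8489 + 0.29×1.2771 + 0.23×0.3630 + 0.12×1.0470 = 0.8035
E(R_P) = R_f + β_P × MRP = 4.66% + 0.8035 × 5.61% = 9.17%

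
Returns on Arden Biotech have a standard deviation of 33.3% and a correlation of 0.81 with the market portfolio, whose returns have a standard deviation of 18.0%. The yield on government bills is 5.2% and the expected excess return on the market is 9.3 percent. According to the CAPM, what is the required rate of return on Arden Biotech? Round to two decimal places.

β = ρ × σ_i / σ_m = 0.81 × 33.3% / 18.0% = 1.4985
E(R) = 5.2% + 1.4985 × 9.3% = 19.14%

19.14%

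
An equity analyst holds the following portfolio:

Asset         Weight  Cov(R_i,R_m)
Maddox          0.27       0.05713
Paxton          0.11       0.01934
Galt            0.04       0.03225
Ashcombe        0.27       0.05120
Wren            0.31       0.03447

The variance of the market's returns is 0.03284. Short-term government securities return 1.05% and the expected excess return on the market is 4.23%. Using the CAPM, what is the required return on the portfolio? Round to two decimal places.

β_Maddox = 0.05713 / 0.03284 = 1.7396
β_Paxton = 0.01934 / 0.03284 = 0.5889
β_Galt = 0.03225 / 0.03284 = 0.9820
β_Ashcombe = 0.05120 / 0.03284 = 1.5591
β_Wren = 0.03447 / 0.03284 = 1.0496
β_P = Σ w_i β_i = 0.27×1.7396 + 0.11×0.5889 + 0.04×0.9820 + 0.27×1.5591 + 0.31×1.0496 = 1.3201
E(R_P) = R_f + β_P × MRP = 1.05% + 1.3201 × 4.23% = 6.63%

6.63%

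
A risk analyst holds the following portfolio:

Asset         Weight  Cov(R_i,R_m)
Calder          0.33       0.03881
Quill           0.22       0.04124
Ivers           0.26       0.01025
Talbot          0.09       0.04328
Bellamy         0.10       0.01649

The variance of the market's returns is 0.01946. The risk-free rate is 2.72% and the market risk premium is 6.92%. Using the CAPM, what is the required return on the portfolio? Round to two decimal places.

β_Calder = 0.03881 / 0.01946 = 1.9943
β_Quill = 0.04124 / 0.01946 = 2.1192
β_Ivers = 0.01025 / 0.01946 = 0.5267
β_Talbot = 0.04328 / 0.01946 = 2.2240
β_Bellamy = 0.01649 / 0.01946 = 0.8474
β_P = Σ w_i β_i = 0.33×1.9943 + 0.22×2.1192 + 0.26×0.5267 + 0.09×2.2240 + 0.10×0.8474 = 1.5462
E(R_P) = R_f + β_P × MRP = 2.72% + 1.5462 × 6.92% = 13.42%

13.42%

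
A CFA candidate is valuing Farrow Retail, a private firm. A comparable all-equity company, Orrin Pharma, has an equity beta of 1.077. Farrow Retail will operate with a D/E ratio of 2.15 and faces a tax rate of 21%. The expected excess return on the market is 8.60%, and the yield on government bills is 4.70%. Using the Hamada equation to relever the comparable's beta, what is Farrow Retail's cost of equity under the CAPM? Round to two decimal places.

29.69%

β_L = β_U × [1 + (1 − t)(D/E)] = 1.077 × [1 + (1 − 0.21) × 2.15]
    = 1.077 × [1 + 0.79 × 2.15] = 1.077 × 2.6985 = 2.9063
E(R) = R_f + β_L × MRP = 4.70% + 2.9063 × 8.60% = 29.69%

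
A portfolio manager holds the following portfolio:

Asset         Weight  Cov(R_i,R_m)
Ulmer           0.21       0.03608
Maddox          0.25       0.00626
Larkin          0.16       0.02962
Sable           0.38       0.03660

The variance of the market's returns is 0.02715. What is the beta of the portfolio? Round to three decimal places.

β_Ulmer = 0.03608 / 0.02715 = 1.3289
β_Maddox = 0.00626 / 0.02715 = 0.2306
β_Larkin = 0.02962 / 0.02715 = 1.0910
β_Sable = 0.03660 / 0.02715 = 1.3481
β_P = Σ w_i β_i = 0.21×1.3289 + 0.25×0.2306 + 0.16×1.0910 + 0.38×1.3481 = 1.0236

1.024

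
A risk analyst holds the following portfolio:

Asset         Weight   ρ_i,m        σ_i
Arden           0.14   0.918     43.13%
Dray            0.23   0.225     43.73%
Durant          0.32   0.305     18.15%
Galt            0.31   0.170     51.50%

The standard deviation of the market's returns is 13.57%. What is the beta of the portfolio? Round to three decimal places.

0.906

β_Arden = 0.918 × 43.13% / 13.57% = 2.9177
β_Dray = 0.225 × 43.73% / 13.57% = 0.7251
β_Durant = 0.305 × 18.15% / 13.57% = 0.4079
β_Galt = 0.170 × 51.50% / 13.57% = 0.6452
β_P = Σ w_i β_i = 0.14×2.9177 + 0.23×0.7251 + 0.32×0.4079 + 0.31×0.6452 = 0.9058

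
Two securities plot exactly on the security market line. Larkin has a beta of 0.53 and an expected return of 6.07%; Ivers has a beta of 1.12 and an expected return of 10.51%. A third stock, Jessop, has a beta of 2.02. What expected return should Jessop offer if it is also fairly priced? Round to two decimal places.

MRP (SML slope) = (10.51% − 6.07%) / (1.12 − 0.53) = 4.44% / 0.59 = 7.5254%
R_f (intercept) = 6.07% − 0.53 × 7.5254% = 2.0815%
E(R_Jessop) = R_f + β × MRP = 2.0815% + 2.02 × 7.5254% = 17.28%

17.28%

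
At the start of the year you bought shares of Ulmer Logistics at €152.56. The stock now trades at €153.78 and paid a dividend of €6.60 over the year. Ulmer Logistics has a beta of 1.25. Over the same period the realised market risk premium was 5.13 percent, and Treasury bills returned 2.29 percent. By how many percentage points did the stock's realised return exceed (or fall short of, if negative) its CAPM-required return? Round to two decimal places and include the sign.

-3.58%

Realised HPR = (P1 + D1 − P0) / P0 = (153.78 + 6.60 − 152.56) / 152.56 = 7.82 / 152.56 = 5.1259%
CAPM required = R_f + β·MRP = 2.29% + 1.25 × 5.13% = 8.7025%
α = realised − required = 5.1259% − 8.7025% = -3.58%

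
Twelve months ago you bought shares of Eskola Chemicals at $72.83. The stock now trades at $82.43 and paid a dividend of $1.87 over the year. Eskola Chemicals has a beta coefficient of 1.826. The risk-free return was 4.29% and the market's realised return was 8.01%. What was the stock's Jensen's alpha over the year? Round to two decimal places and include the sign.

Realised HPR = (P1 + D1 − P0) / P0 = (82.43 + 1.87 − 72.83) / 72.83 = 11.47 / 72.83 = 15.7490%
MRP = 8.01% − 4.29% = 3.72%
CAPM required = R_f + β·MRP = 4.29% + 1.826 × 3.72% = 11.08272%
α = realised − required = 15.7490% − 11.08272% = +4.67%

+4.67%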